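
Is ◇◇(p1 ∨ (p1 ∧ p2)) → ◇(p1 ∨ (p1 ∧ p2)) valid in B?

Tableau for the negation ¬(◇◇(p1 ∨ (p1 ∧ p2)) → ◇(p1 ∨ (p1 ∧ p2))):
1. ¬(◇◇(p1 ∨ (p1 ∧ p2)) → ◇(p1 ∨ (p1 ∧ p2))), w0
2. ◇◇(p1 ∨ (p1 ∧ p2)), w0
3. ¬◇(p1 ∨ (p1 ∧ p2)), w0
4. ¬(p1 ∨ (p1 ∧ p2)), w0
5. ¬p1, w0
6. ¬(p1 ∧ p2), w0
7. ¬p2, w0
8. ◇(p1 ∨ (p1 ∧ p2)), w1
9. ¬(p1 ∨ (p1 ∧ p2)), w1
10. ¬p1, w1
11. ¬(p1 ∧ p2), w1
12. ¬p2, w1
13. p1 ∨ (p1 ∧ p2), w2
14. p1 ∧ p2, w2
15. p1, w2
16. p2, w2
Accessibility: w0Rw0, w0Rw1, w1Rw0, w1Rw1, w1Rw2, w2Rw1, w2Rw2
The negation has an open branch (countermodel exists).

No, not valid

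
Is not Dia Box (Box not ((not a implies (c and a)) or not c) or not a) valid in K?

Not valid

Tableau for the negation Dia Box (Box not ((not a implies (c and a)) or not c) or not a):
1. Dia Box (Box not ((not a implies (c and a)) or not c) or not a), w0
2. Box (Box not ((not a implies (c and a)) or not c) or not a), w1
Accessibility: w0Rw1
The negation has an open branch (countermodel exists).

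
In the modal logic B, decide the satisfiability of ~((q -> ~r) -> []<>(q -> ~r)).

1. ~((q -> ~r) -> []<>(q -> ~r)), 0
2. q -> ~r, 0
3. ~[]<>(q -> ~r), 0
4. ~r, 0
5. ~<>(q -> ~r), 1
6. ~(q -> ~r), 0
7. q, 0
8. r, 0
Accessibility: 0R0, 0R1, 1R0, 1R1
Branch closes: r and ~r both at 0.
(One branch shown.) All branches close.

Unsatisfiable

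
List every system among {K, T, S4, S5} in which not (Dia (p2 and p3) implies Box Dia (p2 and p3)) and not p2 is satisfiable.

S5-tableau for the formula:
1. not (Dia (p2 and p3) implies Box Dia (p2 and p3)) and not p2, w0
2. not (Dia (p2 and p3) implies Box Dia (p2 and p3)), w0
3. not p2, w0
4. Dia (p2 and p3), w0
5. not Box Dia (p2 and p3), w0
6. p2 and p3, w1
7. p2, w1
8. p3, w1
9. not Dia (p2 and p3), w2
10. not (p2 and p3), w0
11. not (p2 and p3), w1
12. not (p2 and p3), w2
13. not p3, w0
14. not p3, w1
Accessibility: w0Rw0, w0Rw1, w0Rw2, w1Rw0, w1Rw1, w1Rw2, w2Rw0, w2Rw1, w2Rw2
Branch closes: p3 and not p3 both at w1.
Every branch closes (one shown): unsatisfiable in S5.
S4-tableau for the formula:
1. not (Dia (p2 and p3) implies Box Dia (p2 and p3)) and not p2, w0
2. not (Dia (p2 and p3) implies Box Dia (p2 and p3)), w0
3. not p2, w0
4. Dia (p2 and p3), w0
5. not Box Dia (p2 and p3), w0
6. p2 and p3, w1
7. p2, w1
8. p3, w1
9. not Dia (p2 and p3), w2
10. not (p2 and p3), w2
11. not p3, w2
Accessibility: w0Rw0, w0Rw1, w0Rw2, w1Rw1, w2Rw2
Complete open branch: satisfiable in S4, hence also in K, T (this S4-model is also a K-model and a T-model).

K, T, S4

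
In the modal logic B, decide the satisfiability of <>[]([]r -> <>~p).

1. <>[]([]r -> <>~p), 0
2. []([]r -> <>~p), 1   [<>-rule on 1: fresh world 1, 0R1]
3. []r -> <>~p, 0   [[]-rule on 2 via 1R0]
4. []r -> <>~p, 1   [[]-rule on 2 via 1R1]
5. <>~p, 0   [->-rule on 3 (branches; this branch)]
6. <>~p, 1   [->-rule on 4 (branches; this branch)]
7. ~p, 2   [<>-rule on 5: fresh world 2, 0R2]
8. ~p, 3   [<>-rule on 6: fresh world 3, 1R3]
9. []r -> <>~p, 3   [[]-rule on 2 via 1R3]
10. <>~p, 3   [->-rule on 9 (branches; this branch)]
11. ~p, 4   [<>-rule on 10: fresh world 4, 3R4]
Accessibility: 0R0, 0R1, 0R2, 1R0, 1R1, 1R3, 2R0, 2R2, 3R1, 3R3, 3R4, 4R3, 4R4

Yes, satisfiable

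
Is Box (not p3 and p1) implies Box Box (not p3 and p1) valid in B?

Tableau for the negation not (Box (not p3 and p1) implies Box Box (not p3 and p1)):
1. not (Box (not p3 and p1) implies Box Box (not p3 and p1)), w0
2. Box (not p3 and p1), w0   [neg-implies-rule on 1]
3. not Box Box (not p3 and p1), w0   [neg-implies-rule on 1]
4. not p3 and p1, w0   [Box-rule on 2 via w0Rw0]
5. not p3, w0   [and-rule on 4]
6. p1, w0   [and-rule on 4]
7. not Box (not p3 and p1), w1   [neg-Box-rule on 3: fresh world w1, w0Rw1]
8. not p3 and p1, w1   [Box-rule on 2 via w0Rw1]
9. not p3, w1   [and-rule on 8]
10. p1, w1   [and-rule on 8]
11. not (not p3 and p1), w2   [neg-Box-rule on 7: fresh world w2, w1Rw2]
12. not p1, w2   [neg-and-rule on 11 (branches; this branch)]
Accessibility: w0Rw0, w0Rw1, w1Rw0, w1Rw1, w1Rw2, w2Rw1, w2Rw2
The negation has an open branch (countermodel exists).

No, not valid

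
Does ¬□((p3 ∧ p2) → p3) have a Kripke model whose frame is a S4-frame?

1. ¬□((p3 ∧ p2) → p3), 0
2. ¬((p3 ∧ p2) → p3), 1
3. p3 ∧ p2, 1
4. ¬p3, 1
5. p3, 1
6. p2, 1
Accessibility: 0R0, 0R1, 1R1
Branch closes: p3 and ¬p3 both at 1.
Every branch closes; the branch above is one of them.

No, unsatisfiable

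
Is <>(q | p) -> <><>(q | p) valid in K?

Not valid

Tableau for the negation ~(<>(q | p) -> <><>(q | p)):
1. ~(<>(q | p) -> <><>(q | p)), u
2. <>(q | p), u   [~->-rule on 1]
3. ~<><>(q | p), u   [~->-rule on 1]
4. q | p, v   [<>-rule on 2: fresh world v, uRv]
5. ~<>(q | p), v   [~<>-rule on 3 via uRv]
6. p, v   [|-rule on 4 (branches; this branch)]
Accessibility: uRv
The negation has an open branch (countermodel exists).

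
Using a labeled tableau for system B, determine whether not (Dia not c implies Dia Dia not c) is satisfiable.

1. not (Dia not c implies Dia Dia not c), w0
2. Dia not c, w0
3. not Dia Dia not c, w0
4. not Dia not c, w0
5. c, w0
6. not c, w1
7. not Dia not c, w1
8. c, w1
Accessibility: w0Rw0, w0Rw1, w1Rw0, w1Rw1
Branch closes: c and not c both at w1.
(One branch shown.) All branches close.

No, unsatisfiable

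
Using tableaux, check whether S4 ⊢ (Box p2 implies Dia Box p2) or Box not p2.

Tableau for the negation not ((Box p2 implies Dia Box p2) or Box not p2):
1. not ((Box p2 implies Dia Box p2) or Box not p2), w0
2. not (Box p2 implies Dia Box p2), w0
3. not Box not p2, w0
4. Box p2, w0
5. not Dia Box p2, w0
6. p2, w0
7. not Box p2, w0
8. p2, w1
9. not Box p2, w1
10. not p2, w2
11. p2, w2
Accessibility: w0Rw0, w0Rw1, w0Rw2, w1Rw1, w2Rw2
Branch closes: p2 and not p2 both at w2.
Every branch of the negation's tableau closes; the branch above is one of them.

Yes, valid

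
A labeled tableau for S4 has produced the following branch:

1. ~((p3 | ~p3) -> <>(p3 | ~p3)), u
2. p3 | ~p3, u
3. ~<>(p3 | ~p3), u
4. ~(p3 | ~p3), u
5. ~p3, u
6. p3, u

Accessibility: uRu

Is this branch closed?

Both p3 and ~p3 appear at u.

Closed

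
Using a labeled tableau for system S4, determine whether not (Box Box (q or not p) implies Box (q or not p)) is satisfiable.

1. not (Box Box (q or not p) implies Box (q or not p)), 0
2. Box Box (q or not p), 0
3. not Box (q or not p), 0
4. Box (q or not p), 0
5. q or not p, 0
6. not p, 0
7. not (q or not p), 1
8. not q, 1
9. p, 1
10. Box (q or not p), 1
11. q or not p, 1
12. not p, 1
Accessibility: 0R0, 0R1, 1R1
Branch closes: p and not p both at 1.
(One branch shown.) All branches close.

No, unsatisfiable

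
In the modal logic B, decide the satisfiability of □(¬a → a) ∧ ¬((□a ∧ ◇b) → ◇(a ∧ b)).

Unsatisfiable (every branch closes)

1. □(¬a → a) ∧ ¬((□a ∧ ◇b) → ◇(a ∧ b)), 0
2. □(¬a → a), 0
3. ¬((□a ∧ ◇b) → ◇(a ∧ b)), 0
4. □a ∧ ◇b, 0
5. ¬◇(a ∧ b), 0
6. □a, 0
7. ◇b, 0
8. ¬a → a, 0
9. ¬(a ∧ b), 0
10. a, 0
11. ¬b, 0
12. b, 1
13. ¬a → a, 1
14. ¬(a ∧ b), 1
15. a, 1
16. ¬b, 1
Accessibility: 0R0, 0R1, 1R0, 1R1
Branch closes: b and ¬b both at 1.
All branches of the tableau close; one closing branch shown above.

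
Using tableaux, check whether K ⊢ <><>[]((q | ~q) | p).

Tableau for the negation ~<><>[]((q | ~q) | p):
1. ~<><>[]((q | ~q) | p), w0
The negation has an open branch (countermodel exists).

Not valid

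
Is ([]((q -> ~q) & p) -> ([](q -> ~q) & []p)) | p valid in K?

Tableau for the negation ~(([]((q -> ~q) & p) -> ([](q -> ~q) & []p)) | p):
1. ~(([]((q -> ~q) & p) -> ([](q -> ~q) & []p)) | p), u
2. ~([]((q -> ~q) & p) -> ([](q -> ~q) & []p)), u   [~|-rule on 1]
3. ~p, u   [~|-rule on 1]
4. []((q -> ~q) & p), u   [~->-rule on 2]
5. ~([](q -> ~q) & []p), u   [~->-rule on 2]
6. ~[](q -> ~q), u   [~&-rule on 5 (branches; this branch)]
7. ~(q -> ~q), v   [~[]-rule on 6: fresh world v, uRv]
8. q, v   [~->-rule on 7]
9. (q -> ~q) & p, v   [[]-rule on 4 via uRv]
10. q -> ~q, v   [&-rule on 9]
11. p, v   [&-rule on 9]
12. ~q, v   [->-rule on 10 (branches; this branch)]
Accessibility: uRv
Branch closes: q and ~q both at v.
All branches of the negation close; one closing branch shown above.

Valid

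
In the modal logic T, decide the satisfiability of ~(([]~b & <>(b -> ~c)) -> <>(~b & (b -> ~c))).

1. ~(([]~b & <>(b -> ~c)) -> <>(~b & (b -> ~c))), u
2. []~b & <>(b -> ~c), u   [~->-rule on 1]
3. ~<>(~b & (b -> ~c)), u   [~->-rule on 1]
4. []~b, u   [&-rule on 2]
5. <>(b -> ~c), u   [&-rule on 2]
6. ~(~b & (b -> ~c)), u   [~<>-rule on 3 via uRu]
7. ~b, u   [[]-rule on 4 via uRu]
8. ~(b -> ~c), u   [~&-rule on 6 (branches; this branch)]
9. b, u   [~->-rule on 8]
10. c, u   [~->-rule on 8]
Accessibility: uRu
Branch closes: b and ~b both at u.
All branches of the tableau close; one closing branch shown above.

Unsatisfiable (every branch closes)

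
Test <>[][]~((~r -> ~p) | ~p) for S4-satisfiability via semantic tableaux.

Satisfiable (open branch found)

1. <>[][]~((~r -> ~p) | ~p), 0
2. [][]~((~r -> ~p) | ~p), 1   [<>-rule on 1: fresh world 1, 0R1]
3. []~((~r -> ~p) | ~p), 1   [[]-rule on 2 via 1R1]
4. ~((~r -> ~p) | ~p), 1   [[]-rule on 3 via 1R1]
5. ~(~r -> ~p), 1   [~|-rule on 4]
6. p, 1   [~|-rule on 4]
7. ~r, 1   [~->-rule on 5]
Accessibility: 0R0, 0R1, 1R1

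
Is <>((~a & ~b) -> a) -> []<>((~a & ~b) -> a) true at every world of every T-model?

Tableau for the negation ~(<>((~a & ~b) -> a) -> []<>((~a & ~b) -> a)):
1. ~(<>((~a & ~b) -> a) -> []<>((~a & ~b) -> a)), u
2. <>((~a & ~b) -> a), u   [~->-rule on 1]
3. ~[]<>((~a & ~b) -> a), u   [~->-rule on 1]
4. (~a & ~b) -> a, v   [<>-rule on 2: fresh world v, uRv]
5. a, v   [->-rule on 4 (branches; this branch)]
6. ~<>((~a & ~b) -> a), w   [~[]-rule on 3: fresh world w, uRw]
7. ~((~a & ~b) -> a), w   [~<>-rule on 6 via wRw]
8. ~a & ~b, w   [~->-rule on 7]
9. ~a, w   [~->-rule on 7]
10. ~b, w   [&-rule on 8]
Accessibility: uRu, uRv, uRw, vRv, wRw
The negation has an open branch (countermodel exists).

Not valid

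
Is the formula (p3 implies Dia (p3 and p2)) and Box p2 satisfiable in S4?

Satisfiable

1. (p3 implies Dia (p3 and p2)) and Box p2, 0
2. p3 implies Dia (p3 and p2), 0   [and-rule on 1]
3. Box p2, 0   [and-rule on 1]
4. p2, 0   [Box-rule on 3 via 0R0]
5. Dia (p3 and p2), 0   [implies-rule on 2 (branches; this branch)]
6. p3 and p2, 1   [Dia-rule on 5: fresh world 1, 0R1]
7. p3, 1   [and-rule on 6]
8. p2, 1   [and-rule on 6]
Accessibility: 0R0, 0R1, 1R1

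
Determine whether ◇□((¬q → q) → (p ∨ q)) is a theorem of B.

Tableau for the negation ¬◇□((¬q → q) → (p ∨ q)):
1. ¬◇□((¬q → q) → (p ∨ q)), w0
2. ¬□((¬q → q) → (p ∨ q)), w0
3. ¬((¬q → q) → (p ∨ q)), w1
4. ¬q → q, w1
5. ¬(p ∨ q), w1
6. ¬p, w1
7. ¬q, w1
8. ¬□((¬q → q) → (p ∨ q)), w1
9. q, w1
Accessibility: w0Rw0, w0Rw1, w1Rw0, w1Rw1
Branch closes: q and ¬q both at w1.
Every branch of the negation's tableau closes; the branch above is one of them.

Yes, valid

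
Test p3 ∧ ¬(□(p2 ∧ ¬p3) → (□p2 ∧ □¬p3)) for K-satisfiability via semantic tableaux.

Unsatisfiable (every branch closes)

1. p3 ∧ ¬(□(p2 ∧ ¬p3) → (□p2 ∧ □¬p3)), u
2. p3, u
3. ¬(□(p2 ∧ ¬p3) → (□p2 ∧ □¬p3)), u
4. □(p2 ∧ ¬p3), u
5. ¬(□p2 ∧ □¬p3), u
6. ¬□¬p3, u
7. p3, v
8. p2 ∧ ¬p3, v
9. p2, v
10. ¬p3, v
Accessibility: uRv
Branch closes: p3 and ¬p3 both at v.
(One branch shown.) All branches close.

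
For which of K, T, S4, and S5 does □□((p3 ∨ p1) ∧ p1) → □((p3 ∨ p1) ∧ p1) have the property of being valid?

T, S4, S5

K-tableau for the negation ¬(□□((p3 ∨ p1) ∧ p1) → □((p3 ∨ p1) ∧ p1)):
1. ¬(□□((p3 ∨ p1) ∧ p1) → □((p3 ∨ p1) ∧ p1)), 0
2. □□((p3 ∨ p1) ∧ p1), 0
3. ¬□((p3 ∨ p1) ∧ p1), 0
4. ¬((p3 ∨ p1) ∧ p1), 1
5. □((p3 ∨ p1) ∧ p1), 1
6. ¬p1, 1
Accessibility: 0R1
Complete open branch: countermodel on a K-frame, so not valid in K.
T-tableau for the negation ¬(□□((p3 ∨ p1) ∧ p1) → □((p3 ∨ p1) ∧ p1)):
1. ¬(□□((p3 ∨ p1) ∧ p1) → □((p3 ∨ p1) ∧ p1)), 0
2. □□((p3 ∨ p1) ∧ p1), 0
3. ¬□((p3 ∨ p1) ∧ p1), 0
4. □((p3 ∨ p1) ∧ p1), 0
5. (p3 ∨ p1) ∧ p1, 0
6. p3 ∨ p1, 0
7. p1, 0
8. ¬((p3 ∨ p1) ∧ p1), 1
9. □((p3 ∨ p1) ∧ p1), 1
10. (p3 ∨ p1) ∧ p1, 1
11. p3 ∨ p1, 1
12. p1, 1
13. ¬(p3 ∨ p1), 1
14. ¬p3, 1
15. ¬p1, 1
Accessibility: 0R0, 0R1, 1R1
Branch closes: p1 and ¬p1 both at 1.
Every branch closes (one shown): valid in T, hence also in S4, S5 (every theorem of T is a theorem of S4 and S5).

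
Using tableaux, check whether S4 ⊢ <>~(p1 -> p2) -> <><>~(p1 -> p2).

Yes, valid

Tableau for the negation ~(<>~(p1 -> p2) -> <><>~(p1 -> p2)):
1. ~(<>~(p1 -> p2) -> <><>~(p1 -> p2)), 0
2. <>~(p1 -> p2), 0
3. ~<><>~(p1 -> p2), 0
4. ~<>~(p1 -> p2), 0
5. p1 -> p2, 0
6. p2, 0
7. ~(p1 -> p2), 1
8. p1, 1
9. ~p2, 1
10. ~<>~(p1 -> p2), 1
11. p1 -> p2, 1
12. p2, 1
Accessibility: 0R0, 0R1, 1R1
Branch closes: p2 and ~p2 both at 1.
All branches of the negation close; one closing branch shown above.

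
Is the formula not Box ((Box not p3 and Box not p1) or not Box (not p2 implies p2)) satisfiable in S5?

1. not Box ((Box not p3 and Box not p1) or not Box (not p2 implies p2)), w0
2. not ((Box not p3 and Box not p1) or not Box (not p2 implies p2)), w1
3. not (Box not p3 and Box not p1), w1
4. Box (not p2 implies p2), w1
5. not p2 implies p2, w0
6. not p2 implies p2, w1
7. not Box not p1, w1
8. p2, w0
9. p2, w1
10. p1, w2
11. not p2 implies p2, w2
12. p2, w2
Accessibility: w0Rw0, w0Rw1, w0Rw2, w1Rw0, w1Rw1, w1Rw2, w2Rw0, w2Rw1, w2Rw2

Satisfiable (open branch found)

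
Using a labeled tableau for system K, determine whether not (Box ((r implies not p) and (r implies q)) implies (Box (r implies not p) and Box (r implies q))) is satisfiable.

No, unsatisfiable

1. not (Box ((r implies not p) and (r implies q)) implies (Box (r implies not p) and Box (r implies q))), 0
2. Box ((r implies not p) and (r implies q)), 0
3. not (Box (r implies not p) and Box (r implies q)), 0
4. not Box (r implies q), 0
5. not (r implies q), 1
6. r, 1
7. not q, 1
8. (r implies not p) and (r implies q), 1
9. r implies not p, 1
10. r implies q, 1
11. not p, 1
12. q, 1
Accessibility: 0R1
Branch closes: q and not q both at 1.
Every branch closes; the branch above is one of them.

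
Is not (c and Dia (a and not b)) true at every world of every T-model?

Tableau for the negation c and Dia (a and not b):
1. c and Dia (a and not b), 0
2. c, 0
3. Dia (a and not b), 0
4. a and not b, 1
5. a, 1
6. not b, 1
Accessibility: 0R0, 0R1, 1R1
The negation has an open branch (countermodel exists).

Invalid (countermodel exists)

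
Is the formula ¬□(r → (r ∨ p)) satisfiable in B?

1. ¬□(r → (r ∨ p)), 0
2. ¬(r → (r ∨ p)), 1
3. r, 1
4. ¬(r ∨ p), 1
5. ¬r, 1
6. ¬p, 1
Accessibility: 0R0, 0R1, 1R0, 1R1
Branch closes: r and ¬r both at 1.
Every branch closes; the branch above is one of them.

No, unsatisfiable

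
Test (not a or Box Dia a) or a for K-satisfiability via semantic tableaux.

1. (not a or Box Dia a) or a, w0
2. a, w0

Satisfiable (open branch found)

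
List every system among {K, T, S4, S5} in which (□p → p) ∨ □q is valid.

T, S4, S5

K-tableau for the negation ¬((□p → p) ∨ □q):
1. ¬((□p → p) ∨ □q), 0
2. ¬(□p → p), 0
3. ¬□q, 0
4. □p, 0
5. ¬p, 0
6. ¬q, 1
7. p, 1
Accessibility: 0R1
Complete open branch: countermodel on a K-frame, so not valid in K.
T-tableau for the negation ¬((□p → p) ∨ □q):
1. ¬((□p → p) ∨ □q), 0
2. ¬(□p → p), 0
3. ¬□q, 0
4. □p, 0
5. ¬p, 0
6. p, 0
Accessibility: 0R0
Branch closes: p and ¬p both at 0.
Every branch closes (one shown): valid in T, hence also in S4, S5 (every theorem of T is a theorem of S4 and S5).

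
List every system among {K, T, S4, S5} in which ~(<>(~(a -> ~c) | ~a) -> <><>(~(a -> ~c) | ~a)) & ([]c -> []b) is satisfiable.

K-tableau for the formula:
1. ~(<>(~(a -> ~c) | ~a) -> <><>(~(a -> ~c) | ~a)) & ([]c -> []b), 0
2. ~(<>(~(a -> ~c) | ~a) -> <><>(~(a -> ~c) | ~a)), 0   [&-rule on 1]
3. []c -> []b, 0   [&-rule on 1]
4. <>(~(a -> ~c) | ~a), 0   [~->-rule on 2]
5. ~<><>(~(a -> ~c) | ~a), 0   [~->-rule on 2]
6. []b, 0   [->-rule on 3 (branches; this branch)]
7. ~(a -> ~c) | ~a, 1   [<>-rule on 4: fresh world 1, 0R1]
8. ~<>(~(a -> ~c) | ~a), 1   [~<>-rule on 5 via 0R1]
9. b, 1   [[]-rule on 6 via 0R1]
10. ~a, 1   [|-rule on 7 (branches; this branch)]
Accessibility: 0R1
Complete open branch: satisfiable in K.
T-tableau for the formula:
1. ~(<>(~(a -> ~c) | ~a) -> <><>(~(a -> ~c) | ~a)) & ([]c -> []b), 0
2. ~(<>(~(a -> ~c) | ~a) -> <><>(~(a -> ~c) | ~a)), 0   [&-rule on 1]
3. []c -> []b, 0   [&-rule on 1]
4. <>(~(a -> ~c) | ~a), 0   [~->-rule on 2]
5. ~<><>(~(a -> ~c) | ~a), 0   [~->-rule on 2]
6. ~<>(~(a -> ~c) | ~a), 0   [~<>-rule on 5 via 0R0]
7. ~(~(a -> ~c) | ~a), 0   [~<>-rule on 6 via 0R0]
8. a -> ~c, 0   [~|-rule on 7]
9. a, 0   [~|-rule on 7]
10. []b, 0   [->-rule on 3 (branches; this branch)]
11. b, 0   [[]-rule on 10 via 0R0]
12. ~c, 0   [->-rule on 8 (branches; this branch)]
13. ~(a -> ~c) | ~a, 1   [<>-rule on 4: fresh world 1, 0R1]
14. ~<>(~(a -> ~c) | ~a), 1   [~<>-rule on 5 via 0R1]
15. ~(~(a -> ~c) | ~a), 1   [~<>-rule on 6 via 0R1]
16. a -> ~c, 1   [~|-rule on 15]
17. a, 1   [~|-rule on 15]
18. b, 1   [[]-rule on 10 via 0R1]
19. ~(a -> ~c), 1   [|-rule on 13 (branches; this branch)]
20. c, 1   [~->-rule on 19]
21. ~c, 1   [->-rule on 16 (branches; this branch)]
Accessibility: 0R0, 0R1, 1R1
Branch closes: c and ~c both at 1.
Every branch closes (one shown): unsatisfiable in T, hence also in S4, S5 (every S4/S5-frame is a T-frame).

K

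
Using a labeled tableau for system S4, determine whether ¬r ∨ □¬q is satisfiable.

Satisfiable

1. ¬r ∨ □¬q, w0
2. □¬q, w0
3. ¬q, w0
Accessibility: w0Rw0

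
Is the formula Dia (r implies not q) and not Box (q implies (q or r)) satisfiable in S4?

No, unsatisfiable

1. Dia (r implies not q) and not Box (q implies (q or r)), 0
2. Dia (r implies not q), 0
3. not Box (q implies (q or r)), 0
4. r implies not q, 1
5. not q, 1
6. not (q implies (q or r)), 2
7. q, 2
8. not (q or r), 2
9. not q, 2
10. not r, 2
Accessibility: 0R0, 0R1, 0R2, 1R1, 2R2
Branch closes: q and not q both at 2.
All branches of the tableau close; one closing branch shown above.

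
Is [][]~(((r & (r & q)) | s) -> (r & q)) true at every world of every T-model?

Tableau for the negation ~[][]~(((r & (r & q)) | s) -> (r & q)):
1. ~[][]~(((r & (r & q)) | s) -> (r & q)), w0
2. ~[]~(((r & (r & q)) | s) -> (r & q)), w1
3. ((r & (r & q)) | s) -> (r & q), w2
4. r & q, w2
5. r, w2
6. q, w2
Accessibility: w0Rw0, w0Rw1, w1Rw1, w1Rw2, w2Rw2
The negation has an open branch (countermodel exists).

Invalid (countermodel exists)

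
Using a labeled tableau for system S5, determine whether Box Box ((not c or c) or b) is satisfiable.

Yes, satisfiable

1. Box Box ((not c or c) or b), 0
2. Box ((not c or c) or b), 0
3. (not c or c) or b, 0
4. b, 0
Accessibility: 0R0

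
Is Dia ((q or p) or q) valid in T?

Tableau for the negation not Dia ((q or p) or q):
1. not Dia ((q or p) or q), u
2. not ((q or p) or q), u
3. not (q or p), u
4. not q, u
5. not p, u
Accessibility: uRu
The negation has an open branch (countermodel exists).

Invalid (countermodel exists)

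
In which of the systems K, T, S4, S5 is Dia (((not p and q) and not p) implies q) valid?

T, S4, S5

T-tableau for the negation not Dia (((not p and q) and not p) implies q):
1. not Dia (((not p and q) and not p) implies q), u
2. not (((not p and q) and not p) implies q), u   [neg-Dia-rule on 1 via uRu]
3. (not p and q) and not p, u   [neg-implies-rule on 2]
4. not q, u   [neg-implies-rule on 2]
5. not p and q, u   [and-rule on 3]
6. not p, u   [and-rule on 3]
7. q, u   [and-rule on 5]
Accessibility: uRu
Branch closes: q and not q both at u.
Every branch closes (one shown): valid in T, hence also in S4, S5 (every theorem of T is a theorem of S4 and S5).
K-tableau for the negation not Dia (((not p and q) and not p) implies q):
1. not Dia (((not p and q) and not p) implies q), u
Complete open branch: countermodel on a K-frame, so not valid in K.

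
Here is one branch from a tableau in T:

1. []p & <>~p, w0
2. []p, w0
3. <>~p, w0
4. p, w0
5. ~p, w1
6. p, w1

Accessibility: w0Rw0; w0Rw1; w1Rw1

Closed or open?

Yes, closed

Both p and ~p appear at w1.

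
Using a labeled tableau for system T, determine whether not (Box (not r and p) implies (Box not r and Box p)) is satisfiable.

Unsatisfiable (every branch closes)

1. not (Box (not r and p) implies (Box not r and Box p)), 0
2. Box (not r and p), 0
3. not (Box not r and Box p), 0
4. not r and p, 0
5. not r, 0
6. p, 0
7. not Box p, 0
8. not p, 1
9. not r and p, 1
10. not r, 1
11. p, 1
Accessibility: 0R0, 0R1, 1R1
Branch closes: p and not p both at 1.
All branches of the tableau close; one closing branch shown above.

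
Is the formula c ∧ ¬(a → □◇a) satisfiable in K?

Yes, satisfiable

1. c ∧ ¬(a → □◇a), w0
2. c, w0
3. ¬(a → □◇a), w0
4. a, w0
5. ¬□◇a, w0
6. ¬◇a, w1
Accessibility: w0Rw1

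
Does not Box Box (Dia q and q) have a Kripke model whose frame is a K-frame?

1. not Box Box (Dia q and q), u
2. not Box (Dia q and q), v
3. not (Dia q and q), w
4. not q, w
Accessibility: uRv, vRw

Satisfiable (open branch found)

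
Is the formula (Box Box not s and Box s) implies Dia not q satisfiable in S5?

Yes, satisfiable

1. (Box Box not s and Box s) implies Dia not q, w0
2. Dia not q, w0   [implies-rule on 1 (branches; this branch)]
3. not q, w1   [Dia-rule on 2: fresh world w1, w0Rw1]
Accessibility: w0Rw0, w0Rw1, w1Rw0, w1Rw1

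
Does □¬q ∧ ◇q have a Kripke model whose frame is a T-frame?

1. □¬q ∧ ◇q, w0
2. □¬q, w0   [∧-rule on 1]
3. ◇q, w0   [∧-rule on 1]
4. ¬q, w0   [□-rule on 2 via w0Rw0]
5. q, w1   [◇-rule on 3: fresh world w1, w0Rw1]
6. ¬q, w1   [□-rule on 2 via w0Rw1]
Accessibility: w0Rw0, w0Rw1, w1Rw1
Branch closes: q and ¬q both at w1.
Every branch closes; the branch above is one of them.

Unsatisfiable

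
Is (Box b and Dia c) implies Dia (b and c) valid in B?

Valid

Tableau for the negation not ((Box b and Dia c) implies Dia (b and c)):
1. not ((Box b and Dia c) implies Dia (b and c)), 0
2. Box b and Dia c, 0
3. not Dia (b and c), 0
4. Box b, 0
5. Dia c, 0
6. not (b and c), 0
7. b, 0
8. not c, 0
9. c, 1
10. not (b and c), 1
11. b, 1
12. not c, 1
Accessibility: 0R0, 0R1, 1R0, 1R1
Branch closes: c and not c both at 1.
All branches of the negation close; one closing branch shown above.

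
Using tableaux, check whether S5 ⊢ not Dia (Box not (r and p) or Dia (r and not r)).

Not valid

Tableau for the negation Dia (Box not (r and p) or Dia (r and not r)):
1. Dia (Box not (r and p) or Dia (r and not r)), 0
2. Box not (r and p) or Dia (r and not r), 1   [Dia-rule on 1: fresh world 1, 0R1]
3. Box not (r and p), 1   [or-rule on 2 (branches; this branch)]
4. not (r and p), 0   [Box-rule on 3 via 1R0]
5. not (r and p), 1   [Box-rule on 3 via 1R1]
6. not p, 0   [neg-and-rule on 4 (branches; this branch)]
7. not p, 1   [neg-and-rule on 5 (branches; this branch)]
Accessibility: 0R0, 0R1, 1R0, 1R1
The negation has an open branch (countermodel exists).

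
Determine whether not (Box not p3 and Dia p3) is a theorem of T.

Tableau for the negation Box not p3 and Dia p3:
1. Box not p3 and Dia p3, 0
2. Box not p3, 0
3. Dia p3, 0
4. not p3, 0
5. p3, 1
6. not p3, 1
Accessibility: 0R0, 0R1, 1R1
Branch closes: p3 and not p3 both at 1.
All branches of the negation close; one closing branch shown above.

Valid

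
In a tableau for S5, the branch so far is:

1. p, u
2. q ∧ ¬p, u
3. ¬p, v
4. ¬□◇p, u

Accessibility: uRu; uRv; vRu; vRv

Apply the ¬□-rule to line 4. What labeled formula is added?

a fresh world w with uRw, and ¬◇p at w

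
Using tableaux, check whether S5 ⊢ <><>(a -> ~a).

Not valid

Tableau for the negation ~<><>(a -> ~a):
1. ~<><>(a -> ~a), u
2. ~<>(a -> ~a), u
3. ~(a -> ~a), u
4. a, u
Accessibility: uRu
The negation has an open branch (countermodel exists).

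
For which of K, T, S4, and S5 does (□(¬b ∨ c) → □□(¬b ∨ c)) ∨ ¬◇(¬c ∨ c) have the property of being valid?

T-tableau for the negation ¬((□(¬b ∨ c) → □□(¬b ∨ c)) ∨ ¬◇(¬c ∨ c)):
1. ¬((□(¬b ∨ c) → □□(¬b ∨ c)) ∨ ¬◇(¬c ∨ c)), 0
2. ¬(□(¬b ∨ c) → □□(¬b ∨ c)), 0   [¬∨-rule on 1]
3. ◇(¬c ∨ c), 0   [¬∨-rule on 1]
4. □(¬b ∨ c), 0   [¬→-rule on 2]
5. ¬□□(¬b ∨ c), 0   [¬→-rule on 2]
6. ¬b ∨ c, 0   [□-rule on 4 via 0R0]
7. c, 0   [∨-rule on 6 (branches; this branch)]
8. ¬c ∨ c, 1   [◇-rule on 3: fresh world 1, 0R1]
9. ¬b ∨ c, 1   [□-rule on 4 via 0R1]
10. c, 1   [∨-rule on 8 (branches; this branch)]
11. ¬□(¬b ∨ c), 2   [¬□-rule on 5: fresh world 2, 0R2]
12. ¬b ∨ c, 2   [□-rule on 4 via 0R2]
13. c, 2   [∨-rule on 12 (branches; this branch)]
14. ¬(¬b ∨ c), 3   [¬□-rule on 11: fresh world 3, 2R3]
15. b, 3   [¬∨-rule on 14]
16. ¬c, 3   [¬∨-rule on 14]
Accessibility: 0R0, 0R1, 0R2, 1R1, 2R2, 2R3, 3R3
Complete open branch: countermodel on a T-frame, so not valid in T, nor in K (the same frame is also a K-frame).
S4-tableau for the negation ¬((□(¬b ∨ c) → □□(¬b ∨ c)) ∨ ¬◇(¬c ∨ c)):
1. ¬((□(¬b ∨ c) → □□(¬b ∨ c)) ∨ ¬◇(¬c ∨ c)), 0
2. ¬(□(¬b ∨ c) → □□(¬b ∨ c)), 0   [¬∨-rule on 1]
3. ◇(¬c ∨ c), 0   [¬∨-rule on 1]
4. □(¬b ∨ c), 0   [¬→-rule on 2]
5. ¬□□(¬b ∨ c), 0   [¬→-rule on 2]
6. ¬b ∨ c, 0   [□-rule on 4 via 0R0]
7. c, 0   [∨-rule on 6 (branches; this branch)]
8. ¬c ∨ c, 1   [◇-rule on 3: fresh world 1, 0R1]
9. ¬b ∨ c, 1   [□-rule on 4 via 0R1]
10. c, 1   [∨-rule on 8 (branches; this branch)]
11. ¬□(¬b ∨ c), 2   [¬□-rule on 5: fresh world 2, 0R2]
12. ¬b ∨ c, 2   [□-rule on 4 via 0R2]
13. c, 2   [∨-rule on 12 (branches; this branch)]
14. ¬(¬b ∨ c), 3   [¬□-rule on 11: fresh world 3, 2R3]
15. b, 3   [¬∨-rule on 14]
16. ¬c, 3   [¬∨-rule on 14]
17. ¬b ∨ c, 3   [□-rule on 4 via 0R3]
18. c, 3   [∨-rule on 17 (branches; this branch)]
Accessibility: 0R0, 0R1, 0R2, 0R3, 1R1, 2R2, 2R3, 3R3
Branch closes: c and ¬c both at 3.
Every branch closes (one shown): valid in S4, hence also in S5 (every theorem of S4 is a theorem of S5).

S4, S5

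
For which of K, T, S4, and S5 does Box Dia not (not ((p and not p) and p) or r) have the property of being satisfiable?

K

K-tableau for the formula:
1. Box Dia not (not ((p and not p) and p) or r), w0
Complete open branch: satisfiable in K.
T-tableau for the formula:
1. Box Dia not (not ((p and not p) and p) or r), w0
2. Dia not (not ((p and not p) and p) or r), w0
3. not (not ((p and not p) and p) or r), w1
4. (p and not p) and p, w1
5. not r, w1
6. p and not p, w1
7. p, w1
8. not p, w1
Accessibility: w0Rw0, w0Rw1, w1Rw1
Branch closes: p and not p both at w1.
Every branch closes (one shown): unsatisfiable in T, hence also in S4, S5 (every S4/S5-frame is a T-frame).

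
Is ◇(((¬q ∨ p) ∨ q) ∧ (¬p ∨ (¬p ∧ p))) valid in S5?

No, not valid

Tableau for the negation ¬◇(((¬q ∨ p) ∨ q) ∧ (¬p ∨ (¬p ∧ p))):
1. ¬◇(((¬q ∨ p) ∨ q) ∧ (¬p ∨ (¬p ∧ p))), 0
2. ¬(((¬q ∨ p) ∨ q) ∧ (¬p ∨ (¬p ∧ p))), 0
3. ¬(¬p ∨ (¬p ∧ p)), 0
4. p, 0
5. ¬(¬p ∧ p), 0
Accessibility: 0R0
The negation has an open branch (countermodel exists).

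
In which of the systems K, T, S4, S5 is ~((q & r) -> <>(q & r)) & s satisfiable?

K-tableau for the formula:
1. ~((q & r) -> <>(q & r)) & s, u
2. ~((q & r) -> <>(q & r)), u
3. s, u
4. q & r, u
5. ~<>(q & r), u
6. q, u
7. r, u
Complete open branch: satisfiable in K.
T-tableau for the formula:
1. ~((q & r) -> <>(q & r)) & s, u
2. ~((q & r) -> <>(q & r)), u
3. s, u
4. q & r, u
5. ~<>(q & r), u
6. q, u
7. r, u
8. ~(q & r), u
9. ~r, u
Accessibility: uRu
Branch closes: r and ~r both at u.
Every branch closes (one shown): unsatisfiable in T, hence also in S4, S5 (every S4/S5-frame is a T-frame).

K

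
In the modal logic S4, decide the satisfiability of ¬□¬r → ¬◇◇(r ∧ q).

Satisfiable (open branch found)

1. ¬□¬r → ¬◇◇(r ∧ q), 0
2. ¬◇◇(r ∧ q), 0   [→-rule on 1 (branches; this branch)]
3. ¬◇(r ∧ q), 0   [¬◇-rule on 2 via 0R0]
4. ¬(r ∧ q), 0   [¬◇-rule on 3 via 0R0]
5. ¬q, 0   [¬∧-rule on 4 (branches; this branch)]
Accessibility: 0R0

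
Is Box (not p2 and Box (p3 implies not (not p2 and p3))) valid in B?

Invalid (countermodel exists)

Tableau for the negation not Box (not p2 and Box (p3 implies not (not p2 and p3))):
1. not Box (not p2 and Box (p3 implies not (not p2 and p3))), w0
2. not (not p2 and Box (p3 implies not (not p2 and p3))), w1
3. not Box (p3 implies not (not p2 and p3)), w1
4. not (p3 implies not (not p2 and p3)), w2
5. p3, w2
6. not p2 and p3, w2
7. not p2, w2
Accessibility: w0Rw0, w0Rw1, w1Rw0, w1Rw1, w1Rw2, w2Rw1, w2Rw2
The negation has an open branch (countermodel exists).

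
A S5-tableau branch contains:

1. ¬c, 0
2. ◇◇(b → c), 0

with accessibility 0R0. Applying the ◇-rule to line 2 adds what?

a fresh world 1 with 0R1, and ◇(b → c) at 1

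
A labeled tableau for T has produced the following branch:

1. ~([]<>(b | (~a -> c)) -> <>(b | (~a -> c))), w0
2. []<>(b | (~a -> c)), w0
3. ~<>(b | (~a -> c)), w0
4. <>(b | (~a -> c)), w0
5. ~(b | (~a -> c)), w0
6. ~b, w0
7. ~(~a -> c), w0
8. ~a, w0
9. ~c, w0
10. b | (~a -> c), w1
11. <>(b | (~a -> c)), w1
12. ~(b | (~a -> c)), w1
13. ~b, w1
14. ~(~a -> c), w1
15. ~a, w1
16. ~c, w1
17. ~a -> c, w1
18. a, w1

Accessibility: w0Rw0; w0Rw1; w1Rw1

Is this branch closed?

Closed

Both a and ~a appear at w1.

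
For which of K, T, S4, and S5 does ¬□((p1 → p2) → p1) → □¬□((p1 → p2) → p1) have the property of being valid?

S5-tableau for the negation ¬(¬□((p1 → p2) → p1) → □¬□((p1 → p2) → p1)):
1. ¬(¬□((p1 → p2) → p1) → □¬□((p1 → p2) → p1)), u
2. ¬□((p1 → p2) → p1), u
3. ¬□¬□((p1 → p2) → p1), u
4. ¬((p1 → p2) → p1), v
5. p1 → p2, v
6. ¬p1, v
7. p2, v
8. □((p1 → p2) → p1), w
9. (p1 → p2) → p1, u
10. (p1 → p2) → p1, v
11. (p1 → p2) → p1, w
12. ¬(p1 → p2), u
13. p1, u
14. ¬p2, u
15. ¬(p1 → p2), v
16. p1, v
17. ¬p2, v
Accessibility: uRu, uRv, uRw, vRu, vRv, vRw, wRu, wRv, wRw
Branch closes: p1 and ¬p1 both at v.
Every branch closes (one shown): valid in S5.
S4-tableau for the negation ¬(¬□((p1 → p2) → p1) → □¬□((p1 → p2) → p1)):
1. ¬(¬□((p1 → p2) → p1) → □¬□((p1 → p2) → p1)), u
2. ¬□((p1 → p2) → p1), u
3. ¬□¬□((p1 → p2) → p1), u
4. ¬((p1 → p2) → p1), v
5. p1 → p2, v
6. ¬p1, v
7. p2, v
8. □((p1 → p2) → p1), w
9. (p1 → p2) → p1, w
10. p1, w
Accessibility: uRu, uRv, uRw, vRv, wRw
Complete open branch: countermodel on an S4-frame, so not valid in S4, nor in K, T (the same frame is also a K-frame and a T-frame).

S5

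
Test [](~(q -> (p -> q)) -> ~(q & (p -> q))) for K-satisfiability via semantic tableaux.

Satisfiable (open branch found)

1. [](~(q -> (p -> q)) -> ~(q & (p -> q))), 0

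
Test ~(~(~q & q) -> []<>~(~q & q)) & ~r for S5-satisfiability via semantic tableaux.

1. ~(~(~q & q) -> []<>~(~q & q)) & ~r, w0
2. ~(~(~q & q) -> []<>~(~q & q)), w0
3. ~r, w0
4. ~(~q & q), w0
5. ~[]<>~(~q & q), w0
6. ~q, w0
7. ~<>~(~q & q), w1
8. ~q & q, w0
9. q, w0
Accessibility: w0Rw0, w0Rw1, w1Rw0, w1Rw1
Branch closes: q and ~q both at w0.
Every branch closes; the branch above is one of them.

No, unsatisfiable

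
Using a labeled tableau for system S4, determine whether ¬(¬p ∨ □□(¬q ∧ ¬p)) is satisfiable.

1. ¬(¬p ∨ □□(¬q ∧ ¬p)), u
2. p, u
3. ¬□□(¬q ∧ ¬p), u
4. ¬□(¬q ∧ ¬p), v
5. ¬(¬q ∧ ¬p), w
6. p, w
Accessibility: uRu, uRv, uRw, vRv, vRw, wRw

Satisfiable (open branch found)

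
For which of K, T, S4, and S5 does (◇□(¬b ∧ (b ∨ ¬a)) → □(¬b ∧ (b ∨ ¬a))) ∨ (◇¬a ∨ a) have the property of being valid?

K-tableau for the negation ¬((◇□(¬b ∧ (b ∨ ¬a)) → □(¬b ∧ (b ∨ ¬a))) ∨ (◇¬a ∨ a)):
1. ¬((◇□(¬b ∧ (b ∨ ¬a)) → □(¬b ∧ (b ∨ ¬a))) ∨ (◇¬a ∨ a)), 0
2. ¬(◇□(¬b ∧ (b ∨ ¬a)) → □(¬b ∧ (b ∨ ¬a))), 0
3. ¬(◇¬a ∨ a), 0
4. ◇□(¬b ∧ (b ∨ ¬a)), 0
5. ¬□(¬b ∧ (b ∨ ¬a)), 0
6. ¬◇¬a, 0
7. ¬a, 0
8. □(¬b ∧ (b ∨ ¬a)), 1
9. a, 1
10. ¬(¬b ∧ (b ∨ ¬a)), 2
11. a, 2
12. ¬(b ∨ ¬a), 2
13. ¬b, 2
Accessibility: 0R1, 0R2
Complete open branch: countermodel on a K-frame, so not valid in K.
T-tableau for the negation ¬((◇□(¬b ∧ (b ∨ ¬a)) → □(¬b ∧ (b ∨ ¬a))) ∨ (◇¬a ∨ a)):
1. ¬((◇□(¬b ∧ (b ∨ ¬a)) → □(¬b ∧ (b ∨ ¬a))) ∨ (◇¬a ∨ a)), 0
2. ¬(◇□(¬b ∧ (b ∨ ¬a)) → □(¬b ∧ (b ∨ ¬a))), 0
3. ¬(◇¬a ∨ a), 0
4. ◇□(¬b ∧ (b ∨ ¬a)), 0
5. ¬□(¬b ∧ (b ∨ ¬a)), 0
6. ¬◇¬a, 0
7. ¬a, 0
8. a, 0
Accessibility: 0R0
Branch closes: a and ¬a both at 0.
Every branch closes (one shown): valid in T, hence also in S4, S5 (every theorem of T is a theorem of S4 and S5).

T, S4, S5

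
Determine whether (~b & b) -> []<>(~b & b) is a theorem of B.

Tableau for the negation ~((~b & b) -> []<>(~b & b)):
1. ~((~b & b) -> []<>(~b & b)), u
2. ~b & b, u   [~->-rule on 1]
3. ~[]<>(~b & b), u   [~->-rule on 1]
4. ~b, u   [&-rule on 2]
5. b, u   [&-rule on 2]
Accessibility: uRu
Branch closes: b and ~b both at u.
All branches of the negation close; one closing branch shown above.

Valid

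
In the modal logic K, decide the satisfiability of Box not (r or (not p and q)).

Yes, satisfiable

1. Box not (r or (not p and q)), w0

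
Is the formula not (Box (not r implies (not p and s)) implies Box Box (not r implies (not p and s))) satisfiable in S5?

1. not (Box (not r implies (not p and s)) implies Box Box (not r implies (not p and s))), u
2. Box (not r implies (not p and s)), u   [neg-implies-rule on 1]
3. not Box Box (not r implies (not p and s)), u   [neg-implies-rule on 1]
4. not r implies (not p and s), u   [Box-rule on 2 via uRu]
5. not p and s, u   [implies-rule on 4 (branches; this branch)]
6. not p, u   [and-rule on 5]
7. s, u   [and-rule on 5]
8. not Box (not r implies (not p and s)), v   [neg-Box-rule on 3: fresh world v, uRv]
9. not r implies (not p and s), v   [Box-rule on 2 via uRv]
10. not p and s, v   [implies-rule on 9 (branches; this branch)]
11. not p, v   [and-rule on 10]
12. s, v   [and-rule on 10]
13. not (not r implies (not p and s)), w   [neg-Box-rule on 8: fresh world w, vRw]
14. not r, w   [neg-implies-rule on 13]
15. not (not p and s), w   [neg-implies-rule on 13]
16. not r implies (not p and s), w   [Box-rule on 2 via uRw]
17. not s, w   [neg-and-rule on 15 (branches; this branch)]
18. not p and s, w   [implies-rule on 16 (branches; this branch)]
19. not p, w   [and-rule on 18]
20. s, w   [and-rule on 18]
Accessibility: uRu, uRv, uRw, vRu, vRv, vRw, wRu, wRv, wRw
Branch closes: s and not s both at w.
Every branch closes; the branch above is one of them.

Unsatisfiable (every branch closes)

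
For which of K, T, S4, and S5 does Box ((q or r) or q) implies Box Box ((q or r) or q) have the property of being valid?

T-tableau for the negation not (Box ((q or r) or q) implies Box Box ((q or r) or q)):
1. not (Box ((q or r) or q) implies Box Box ((q or r) or q)), w0
2. Box ((q or r) or q), w0
3. not Box Box ((q or r) or q), w0
4. (q or r) or q, w0
5. q, w0
6. not Box ((q or r) or q), w1
7. (q or r) or q, w1
8. q, w1
9. not ((q or r) or q), w2
10. not (q or r), w2
11. not q, w2
12. not r, w2
Accessibility: w0Rw0, w0Rw1, w1Rw1, w1Rw2, w2Rw2
Complete open branch: countermodel on a T-frame, so not valid in T, nor in K (the same frame is also a K-frame).
S4-tableau for the negation not (Box ((q or r) or q) implies Box Box ((q or r) or q)):
1. not (Box ((q or r) or q) implies Box Box ((q or r) or q)), w0
2. Box ((q or r) or q), w0
3. not Box Box ((q or r) or q), w0
4. (q or r) or q, w0
5. q or r, w0
6. r, w0
7. not Box ((q or r) or q), w1
8. (q or r) or q, w1
9. q or r, w1
10. r, w1
11. not ((q or r) or q), w2
12. not (q or r), w2
13. not q, w2
14. not r, w2
15. (q or r) or q, w2
16. q or r, w2
17. r, w2
Accessibility: w0Rw0, w0Rw1, w0Rw2, w1Rw1, w1Rw2, w2Rw2
Branch closes: r and not r both at w2.
Every branch closes (one shown): valid in S4, hence also in S5 (every theorem of S4 is a theorem of S5).

S4, S5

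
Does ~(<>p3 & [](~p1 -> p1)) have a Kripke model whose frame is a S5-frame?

1. ~(<>p3 & [](~p1 -> p1)), 0
2. ~[](~p1 -> p1), 0
3. ~(~p1 -> p1), 1
4. ~p1, 1
Accessibility: 0R0, 0R1, 1R0, 1R1

Satisfiable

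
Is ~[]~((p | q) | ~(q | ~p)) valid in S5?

Tableau for the negation []~((p | q) | ~(q | ~p)):
1. []~((p | q) | ~(q | ~p)), w0
2. ~((p | q) | ~(q | ~p)), w0   [[]-rule on 1 via w0Rw0]
3. ~(p | q), w0   [~|-rule on 2]
4. q | ~p, w0   [~|-rule on 2]
5. ~p, w0   [~|-rule on 3]
6. ~q, w0   [~|-rule on 3]
Accessibility: w0Rw0
The negation has an open branch (countermodel exists).

Not valid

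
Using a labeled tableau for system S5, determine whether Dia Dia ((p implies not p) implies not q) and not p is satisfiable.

1. Dia Dia ((p implies not p) implies not q) and not p, 0
2. Dia Dia ((p implies not p) implies not q), 0
3. not p, 0
4. Dia ((p implies not p) implies not q), 1
5. (p implies not p) implies not q, 2
6. not q, 2
Accessibility: 0R0, 0R1, 0R2, 1R0, 1R1, 1R2, 2R0, 2R1, 2R2

Satisfiable (open branch found)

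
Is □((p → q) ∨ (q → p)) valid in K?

Valid in K

Tableau for the negation ¬□((p → q) ∨ (q → p)):
1. ¬□((p → q) ∨ (q → p)), 0
2. ¬((p → q) ∨ (q → p)), 1   [¬□-rule on 1: fresh world 1, 0R1]
3. ¬(p → q), 1   [¬∨-rule on 2]
4. ¬(q → p), 1   [¬∨-rule on 2]
5. p, 1   [¬→-rule on 3]
6. ¬q, 1   [¬→-rule on 3]
7. q, 1   [¬→-rule on 4]
8. ¬p, 1   [¬→-rule on 4]
Accessibility: 0R1
Branch closes: q and ¬q both at 1.
All branches of the negation close; one closing branch shown above.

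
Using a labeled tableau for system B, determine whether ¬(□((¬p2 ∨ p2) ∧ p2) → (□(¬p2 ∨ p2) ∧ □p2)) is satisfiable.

Unsatisfiable (every branch closes)

1. ¬(□((¬p2 ∨ p2) ∧ p2) → (□(¬p2 ∨ p2) ∧ □p2)), w0
2. □((¬p2 ∨ p2) ∧ p2), w0
3. ¬(□(¬p2 ∨ p2) ∧ □p2), w0
4. (¬p2 ∨ p2) ∧ p2, w0
5. ¬p2 ∨ p2, w0
6. p2, w0
7. ¬□p2, w0
8. ¬p2, w1
9. (¬p2 ∨ p2) ∧ p2, w1
10. ¬p2 ∨ p2, w1
11. p2, w1
Accessibility: w0Rw0, w0Rw1, w1Rw0, w1Rw1
Branch closes: p2 and ¬p2 both at w1.
All branches of the tableau close; one closing branch shown above.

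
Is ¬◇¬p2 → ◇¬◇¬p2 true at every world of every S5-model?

Tableau for the negation ¬(¬◇¬p2 → ◇¬◇¬p2):
1. ¬(¬◇¬p2 → ◇¬◇¬p2), 0
2. ¬◇¬p2, 0
3. ¬◇¬◇¬p2, 0
4. p2, 0
5. ◇¬p2, 0
6. ¬p2, 1
7. p2, 1
Accessibility: 0R0, 0R1, 1R0, 1R1
Branch closes: p2 and ¬p2 both at 1.
All branches of the negation close; one closing branch shown above.

Valid in S5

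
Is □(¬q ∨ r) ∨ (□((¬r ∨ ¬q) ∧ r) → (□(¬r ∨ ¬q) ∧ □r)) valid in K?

Yes, valid

Tableau for the negation ¬(□(¬q ∨ r) ∨ (□((¬r ∨ ¬q) ∧ r) → (□(¬r ∨ ¬q) ∧ □r))):
1. ¬(□(¬q ∨ r) ∨ (□((¬r ∨ ¬q) ∧ r) → (□(¬r ∨ ¬q) ∧ □r))), w0
2. ¬□(¬q ∨ r), w0
3. ¬(□((¬r ∨ ¬q) ∧ r) → (□(¬r ∨ ¬q) ∧ □r)), w0
4. □((¬r ∨ ¬q) ∧ r), w0
5. ¬(□(¬r ∨ ¬q) ∧ □r), w0
6. ¬□r, w0
7. ¬(¬q ∨ r), w1
8. q, w1
9. ¬r, w1
10. (¬r ∨ ¬q) ∧ r, w1
11. ¬r ∨ ¬q, w1
12. r, w1
Accessibility: w0Rw1
Branch closes: r and ¬r both at w1.
All branches of the negation close; one closing branch shown above.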